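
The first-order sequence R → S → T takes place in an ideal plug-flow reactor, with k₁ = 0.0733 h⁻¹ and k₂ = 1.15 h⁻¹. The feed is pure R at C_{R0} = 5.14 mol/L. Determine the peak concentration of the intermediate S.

Evaluating C_S at τ_opt = ln(k₂/k₁)/(k₂−k₁) gives C_{S,max}/C_{R0} = (k₁/k₂)^[k₂/(k₂−k₁)].
= (0.0733/1.15)^(1.15/(1.15−0.0733)) = (0.06374)^(1.068) = 0.05285.
C_{S,max} = 0.05285×5.14 = 0.272 mol/L.

0.272 mol/L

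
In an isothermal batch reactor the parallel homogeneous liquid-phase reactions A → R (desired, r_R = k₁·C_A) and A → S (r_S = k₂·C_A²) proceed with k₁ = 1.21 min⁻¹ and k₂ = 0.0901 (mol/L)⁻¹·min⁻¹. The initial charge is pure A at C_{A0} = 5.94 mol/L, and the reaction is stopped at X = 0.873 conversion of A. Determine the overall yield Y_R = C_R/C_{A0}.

C_A = C_{A0}(1−X) = 0.7544 mol/L.
Along a PFR/batch, dC_R/dC_A = −r_R/(r_R+r_S) = −k₁/(k₁+k₂·C_A).
Integrating from C_{A0} to C_A: C_R = (1.21/0.0901)·ln[(1.21+0.0901·5.94)/(1.21+0.0901·0.754)] = 13.43·ln(1.745/1.278) = 4.185 mol/L.
Y_R = C_R/C_{A0} = 4.185/5.94 = 0.704.

0.704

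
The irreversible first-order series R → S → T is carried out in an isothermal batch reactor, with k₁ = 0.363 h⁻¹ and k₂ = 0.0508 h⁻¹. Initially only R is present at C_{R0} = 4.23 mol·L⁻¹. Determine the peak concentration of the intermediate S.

For a first-order series the maximum intermediate yield is C_{S,max}/C_{R0} = (k₁/k₂)^[k₂/(k₂−k₁)].
= (0.363/0.0508)^(0.0508/(0.0508−0.363)) = (7.146)^(-0.1627) = 0.7262.
C_{S,max} = 0.7262×4.23 = 3.07 mol·L⁻¹.

3.07 mol·L⁻¹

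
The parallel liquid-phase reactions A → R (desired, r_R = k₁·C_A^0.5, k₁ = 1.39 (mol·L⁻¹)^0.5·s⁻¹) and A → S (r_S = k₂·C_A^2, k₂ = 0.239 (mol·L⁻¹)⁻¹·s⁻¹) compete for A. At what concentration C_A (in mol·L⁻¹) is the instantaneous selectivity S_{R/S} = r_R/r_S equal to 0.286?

7.45 mol·L⁻¹

S_{R/S} = (k₁/k₂)·C_A^-1.5 ⇒ C_A = (S·k₂/k₁)^(1/(-1.5)).
= (0.286×0.239/1.39)^(-0.6667) = (0.04918)^(-0.6667) = 7.45 mol·L⁻¹.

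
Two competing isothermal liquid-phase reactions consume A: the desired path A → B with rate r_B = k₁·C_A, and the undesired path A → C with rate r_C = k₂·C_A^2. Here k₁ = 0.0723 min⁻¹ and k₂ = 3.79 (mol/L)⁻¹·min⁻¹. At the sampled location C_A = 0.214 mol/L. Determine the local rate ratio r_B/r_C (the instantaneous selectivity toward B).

S_{B/C} = r_B/r_C = (k₁·C_A)/(k₂·C_A^2) = (k₁/k₂)·C_A⁻¹.
= (0.0723×0.2140) / (3.79×0.2140^2) = 0.01547/0.1736 = 0.0891.

0.0891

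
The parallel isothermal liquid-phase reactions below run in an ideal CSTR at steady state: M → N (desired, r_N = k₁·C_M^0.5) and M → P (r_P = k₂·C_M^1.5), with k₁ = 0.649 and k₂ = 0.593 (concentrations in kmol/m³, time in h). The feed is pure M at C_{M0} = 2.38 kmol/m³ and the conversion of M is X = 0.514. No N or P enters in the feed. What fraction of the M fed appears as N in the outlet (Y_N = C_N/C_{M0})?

0.250

Exit C_M = C_{M0}(1−X) = 2.38×0.486 = 1.157 kmol/m³.
In a CSTR the entire volume is at exit conditions, so r_N = 0.649×1.157^0.5 = 0.6980 and r_P = 0.593×1.157^1.5 = 0.7377.
Fraction of consumed M going to N: r_N/(r_N+r_P) = 0.4862.
C_N = 0.4862·C_{M0}·X = 0.4862×2.38×0.514 = 0.595 kmol/m³; Y_N = C_N/C_{M0} = 0.250.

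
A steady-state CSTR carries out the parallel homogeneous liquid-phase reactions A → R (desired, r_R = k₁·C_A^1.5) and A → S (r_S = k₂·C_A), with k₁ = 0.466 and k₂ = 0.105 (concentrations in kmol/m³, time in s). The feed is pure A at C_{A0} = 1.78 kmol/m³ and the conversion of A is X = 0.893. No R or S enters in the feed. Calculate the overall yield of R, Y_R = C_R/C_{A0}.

0.589

Exit C_A = C_{A0}(1−X) = 1.78×0.107 = 0.1905 kmol/m³.
In a CSTR the entire volume is at exit conditions, so r_R = 0.466×0.1905^1.5 = 0.03873 and r_S = 0.105×0.1905 = 0.02000.
Fraction of consumed A going to R: r_R/(r_R+r_S) = 0.6595.
C_R = 0.6595·C_{A0}·X = 0.6595×1.78×0.893 = 1.05 kmol/m³; Y_R = C_R/C_{A0} = 0.589.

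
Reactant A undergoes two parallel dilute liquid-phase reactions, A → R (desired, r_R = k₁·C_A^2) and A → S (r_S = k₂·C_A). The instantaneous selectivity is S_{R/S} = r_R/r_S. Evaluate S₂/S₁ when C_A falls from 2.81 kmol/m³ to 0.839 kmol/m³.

0.299

S_{R/S} = (k₁/k₂)·C_A, so S₂/S₁ = (C_{A,2}/C_{A,1}).
= 0.839/2.81 = 0.299.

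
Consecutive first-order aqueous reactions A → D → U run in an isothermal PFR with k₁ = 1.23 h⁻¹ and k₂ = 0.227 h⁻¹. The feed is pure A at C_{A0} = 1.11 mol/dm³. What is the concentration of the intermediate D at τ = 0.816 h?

The intermediate concentration in a first-order A→B→C sequence is C_D = k₁C_{A0}(e^(−k₁τ) − e^(−k₂τ))/(k₂−k₁).
e^(−k₁τ) = e^(−1.23×0.816) = e^(−1.004) = 0.3665; e^(−k₂τ) = e^(−0.1852) = 0.8309.
C_D = 1.23×1.11/(0.227−1.23) × (0.3665−0.8309) = (-1.361)×(-0.4644) = 0.6321 mol/dm³.

0.632 mol/dm³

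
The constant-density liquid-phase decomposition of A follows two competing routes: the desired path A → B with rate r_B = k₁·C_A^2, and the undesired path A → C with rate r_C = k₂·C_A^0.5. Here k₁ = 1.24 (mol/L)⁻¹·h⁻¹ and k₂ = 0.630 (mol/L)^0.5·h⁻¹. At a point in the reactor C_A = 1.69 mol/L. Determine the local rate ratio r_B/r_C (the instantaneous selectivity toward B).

S_{B/C} = r_B/r_C = (k₁·C_A^2)/(k₂·C_A^0.5) = (k₁/k₂)·C_A^1.5.
= (1.24×1.690^2) / (0.630×1.690^0.5) = 3.542/0.8190 = 4.32.
Since the desired path is higher order in A, keeping C_A high (PFR or concentrated feed) favours B.

4.32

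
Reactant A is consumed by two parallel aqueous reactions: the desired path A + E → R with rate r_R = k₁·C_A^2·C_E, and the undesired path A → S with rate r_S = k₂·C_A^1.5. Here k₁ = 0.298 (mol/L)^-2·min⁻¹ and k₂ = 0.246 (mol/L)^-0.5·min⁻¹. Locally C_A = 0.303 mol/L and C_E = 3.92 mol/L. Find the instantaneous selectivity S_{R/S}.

2.61

S_{R/S} = r_R/r_S = (k₁·C_A^2·C_E)/(k₂·C_A^1.5) = (k₁/k₂)·C_A^0.5·C_E.
= (0.298×0.3030^2×3.920) / (0.246×0.3030^1.5) = 0.1072/0.04103 = 2.61.
Since the desired path is higher order in A, keeping C_A high (PFR or concentrated feed) favours R.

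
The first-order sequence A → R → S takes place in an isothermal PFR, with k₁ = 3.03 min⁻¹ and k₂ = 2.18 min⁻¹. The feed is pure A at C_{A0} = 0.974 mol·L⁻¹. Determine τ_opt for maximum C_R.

0.387 min

Setting dC_R/dτ = 0 gives τ_opt = ln(k₂/k₁)/(k₂−k₁).
= ln(2.18/3.03)/(2.18−3.03) = ln(0.7195)/-0.8500 = -0.3292/-0.8500 = 0.387 min.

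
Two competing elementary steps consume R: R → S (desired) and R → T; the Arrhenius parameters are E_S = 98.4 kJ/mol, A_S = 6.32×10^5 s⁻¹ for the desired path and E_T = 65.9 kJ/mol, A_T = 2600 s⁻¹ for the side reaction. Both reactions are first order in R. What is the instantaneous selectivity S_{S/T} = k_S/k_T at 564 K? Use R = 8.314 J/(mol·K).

0.237

k_S/k_T = (A_S/A_T)·exp[−(E_S−E_T)/(RT)] = (A_S/A_T)·exp[(E_T−E_S)/(RT)].
(E_T−E_S)/(RT) = (65.9−98.4)×10³/(8.314×564) = -32500/4689 = -6.931.
k_S/k_T = (6.32×10^5/2600)·exp(-6.931) = 243.1 × 9.770×10^-4 = 0.237.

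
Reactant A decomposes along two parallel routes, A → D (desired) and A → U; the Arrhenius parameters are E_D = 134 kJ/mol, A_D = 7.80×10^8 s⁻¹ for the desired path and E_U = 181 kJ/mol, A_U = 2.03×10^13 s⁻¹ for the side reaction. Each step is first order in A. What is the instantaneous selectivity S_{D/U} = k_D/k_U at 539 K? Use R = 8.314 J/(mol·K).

1.38

With equal orders, S_{D/U} = k_D/k_U = (A_D/A_U)·exp[(E_U−E_D)/(RT)].
(E_U−E_D)/(RT) = (181−134)×10³/(8.314×539) = 47000/4481 = 10.49.
k_D/k_U = (7.80×10^8/2.03×10^13)·exp(10.49) = 3.842×10^-5 × 35888 = 1.38.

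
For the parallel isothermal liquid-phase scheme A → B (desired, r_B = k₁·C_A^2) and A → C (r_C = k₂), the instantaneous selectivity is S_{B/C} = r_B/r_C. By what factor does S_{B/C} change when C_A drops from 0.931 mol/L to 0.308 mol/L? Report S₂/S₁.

S_{B/C} = (k₁/k₂)·C_A^2, so S₂/S₁ = (C_{A,2}/C_{A,1})^2.
= (0.308/0.931)^2 = (0.3308)^2 = 0.109.

0.109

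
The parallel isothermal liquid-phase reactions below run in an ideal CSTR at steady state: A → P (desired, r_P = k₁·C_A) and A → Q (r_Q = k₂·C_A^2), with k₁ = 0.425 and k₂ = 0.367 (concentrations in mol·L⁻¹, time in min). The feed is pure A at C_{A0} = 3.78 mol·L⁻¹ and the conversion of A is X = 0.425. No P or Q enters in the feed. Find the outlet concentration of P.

Exit C_A = C_{A0}(1−X) = 3.78×0.575 = 2.173 mol·L⁻¹.
In a CSTR the entire volume is at exit conditions, so r_P = 0.425×2.173 = 0.9237 and r_Q = 0.367×2.173^2 = 1.734.
Fraction of consumed A going to P: r_P/(r_P+r_Q) = 0.3476.
C_P = 0.3476·C_{A0}·X = 0.3476×3.78×0.425 = 0.558 mol·L⁻¹.

0.558 mol·L⁻¹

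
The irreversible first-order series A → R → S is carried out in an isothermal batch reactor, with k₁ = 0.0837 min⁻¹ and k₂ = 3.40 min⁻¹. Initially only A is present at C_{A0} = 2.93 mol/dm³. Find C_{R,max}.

0.0657 mol/dm³

At the optimum, C_{R,max}/C_{A0} = (k₁/k₂)^[k₂/(k₂−k₁)].
= (0.0837/3.40)^(3.40/(3.40−0.0837)) = (0.02462)^(1.025) = 0.02242.
C_{R,max} = 0.02242×2.93 = 0.0657 mol/dm³.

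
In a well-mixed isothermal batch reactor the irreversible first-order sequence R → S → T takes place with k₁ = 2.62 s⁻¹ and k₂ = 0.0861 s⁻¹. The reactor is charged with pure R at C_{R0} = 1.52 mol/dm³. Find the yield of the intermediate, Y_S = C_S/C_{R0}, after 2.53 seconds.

Solving the coupled first-order balances gives C_S(t) = [k₁/(k₂−k₁)]·C_{R0}·(e^(−k₁t) − e^(−k₂t)).
e^(−k₁t) = e^(−2.62×2.53) = e^(−6.629) = 0.001322; e^(−k₂t) = e^(−0.2178) = 0.8043.
C_S = 2.62×1.52/(0.0861−2.62) × (0.001322−0.8043) = (-1.572)×(-0.8029) = 1.262 mol/dm³.
Y_S = C_S/C_{R0} = 1.262/1.52 = 0.830.

0.830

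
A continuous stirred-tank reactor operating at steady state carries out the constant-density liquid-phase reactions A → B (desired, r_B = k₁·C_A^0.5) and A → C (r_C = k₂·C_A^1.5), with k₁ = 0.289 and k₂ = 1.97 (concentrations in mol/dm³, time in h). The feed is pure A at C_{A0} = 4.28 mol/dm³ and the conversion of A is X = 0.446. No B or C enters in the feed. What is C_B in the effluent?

0.111 mol/dm³

Exit C_A = C_{A0}(1−X) = 4.28×0.554 = 2.371 mol/dm³.
Rates in a CSTR are evaluated at the outlet concentration: r_B = 0.289×2.371^0.5 = 0.4450, r_C = 1.97×2.371^1.5 = 7.193.
Fraction of consumed A going to B: r_B/(r_B+r_C) = 0.05826.
C_B = 0.05826·C_{A0}·X = 0.05826×4.28×0.446 = 0.111 mol/dm³.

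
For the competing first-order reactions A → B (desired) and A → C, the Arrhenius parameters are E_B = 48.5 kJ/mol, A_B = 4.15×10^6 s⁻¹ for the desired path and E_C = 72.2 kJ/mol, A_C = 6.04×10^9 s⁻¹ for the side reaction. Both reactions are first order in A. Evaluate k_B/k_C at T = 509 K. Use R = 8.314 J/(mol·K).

0.186

Since both paths have the same order in A, the concentration cancels and S_{B/C} = k_B/k_C = (A_B/A_C)·exp[(E_C−E_B)/(RT)].
(E_C−E_B)/(RT) = (72.2−48.5)×10³/(8.314×509) = 23700/4232 = 5.600.
k_B/k_C = (4.15×10^6/6.04×10^9)·exp(5.600) = 6.871×10^-4 × 270.5 = 0.186.
Since E_B < E_C, lowering the temperature improves selectivity toward B.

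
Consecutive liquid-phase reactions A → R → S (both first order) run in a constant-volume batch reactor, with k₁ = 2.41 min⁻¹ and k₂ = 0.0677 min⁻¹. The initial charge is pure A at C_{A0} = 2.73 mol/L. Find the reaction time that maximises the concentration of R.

1.53 min

Setting dC_R/dt = 0 gives t_opt = ln(k₂/k₁)/(k₂−k₁).
= ln(0.0677/2.41)/(0.0677−2.41) = ln(0.02809)/-2.342 = -3.572/-2.342 = 1.53 min.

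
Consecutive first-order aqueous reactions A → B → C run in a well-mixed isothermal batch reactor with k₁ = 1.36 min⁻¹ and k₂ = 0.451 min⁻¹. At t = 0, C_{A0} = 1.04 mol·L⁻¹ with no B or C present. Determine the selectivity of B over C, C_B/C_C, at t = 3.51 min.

0.423

For first-order series with pure A initially, C_B(t) = k₁C_{A0}/(k₂−k₁)·(e^(−k₁t) − e^(−k₂t)).
e^(−k₁t) = e^(−1.36×3.51) = e^(−4.774) = 0.008450; e^(−k₂t) = e^(−1.583) = 0.2054.
C_B = 1.36×1.04/(0.451−1.36) × (0.008450−0.2054) = (-1.556)×(-0.1969) = 0.3064 mol·L⁻¹.
C_A = C_{A0}e^(−k₁t) = 0.008788 mol·L⁻¹, so C_C = C_{A0}−C_A−C_B = 0.7248 mol·L⁻¹; C_B/C_C = 0.423.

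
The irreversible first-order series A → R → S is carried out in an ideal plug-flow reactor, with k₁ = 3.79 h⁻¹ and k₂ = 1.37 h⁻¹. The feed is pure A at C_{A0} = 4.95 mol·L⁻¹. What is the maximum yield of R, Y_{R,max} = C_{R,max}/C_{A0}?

0.562

Evaluating C_R at τ_opt = ln(k₂/k₁)/(k₂−k₁) gives C_{R,max}/C_{A0} = (k₁/k₂)^[k₂/(k₂−k₁)].
= (3.79/1.37)^(1.37/(1.37−3.79)) = (2.766)^(-0.5661) = 0.5621.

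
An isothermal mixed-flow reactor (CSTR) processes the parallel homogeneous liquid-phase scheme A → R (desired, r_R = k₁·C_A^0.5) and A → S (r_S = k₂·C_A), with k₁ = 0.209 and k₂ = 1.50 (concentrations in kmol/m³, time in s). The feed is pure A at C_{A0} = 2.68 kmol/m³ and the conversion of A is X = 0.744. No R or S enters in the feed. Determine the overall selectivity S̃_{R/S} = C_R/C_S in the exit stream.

0.168

Exit C_A = C_{A0}(1−X) = 2.68×0.256 = 0.6861 kmol/m³.
In a CSTR the entire volume is at exit conditions, so r_R = 0.209×0.6861^0.5 = 0.1731 and r_S = 1.50×0.6861 = 1.029.
Overall selectivity = C_R/C_S = r_Rτ/(r_Sτ) = r_R/r_S = 0.168.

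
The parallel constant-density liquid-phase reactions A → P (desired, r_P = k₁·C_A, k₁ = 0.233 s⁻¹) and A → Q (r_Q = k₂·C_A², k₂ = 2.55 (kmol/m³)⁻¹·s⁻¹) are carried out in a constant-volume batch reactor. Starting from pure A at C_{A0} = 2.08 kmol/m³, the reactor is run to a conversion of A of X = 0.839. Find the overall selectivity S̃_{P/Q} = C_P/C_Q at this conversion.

C_A = C_{A0}(1−X) = 0.3349 kmol/m³.
Along a PFR/batch, dC_P/dC_A = −r_P/(r_P+r_Q) = −k₁/(k₁+k₂·C_A).
Integrating from C_{A0} to C_A: C_P = (0.233/2.55)·ln[(0.233+2.55·2.08)/(0.233+2.55·0.335)] = 0.09137·ln(5.537/1.087) = 0.1488 kmol/m³.
C_Q = (C_{A0}−C_A)−C_P = 1.596 kmol/m³; S̃_{P/Q} = 0.1488/1.596 = 0.0932.

0.0932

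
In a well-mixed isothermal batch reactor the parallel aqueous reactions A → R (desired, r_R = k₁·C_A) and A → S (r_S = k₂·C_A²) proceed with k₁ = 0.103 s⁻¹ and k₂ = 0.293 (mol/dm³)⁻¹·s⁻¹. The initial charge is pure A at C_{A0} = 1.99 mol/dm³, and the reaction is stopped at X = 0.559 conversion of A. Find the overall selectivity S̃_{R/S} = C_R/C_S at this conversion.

0.256

C_A = C_{A0}(1−X) = 0.8776 mol/dm³.
Along a PFR/batch, dC_R/dC_A = −r_R/(r_R+r_S) = −k₁/(k₁+k₂·C_A).
Integrating from C_{A0} to C_A: C_R = (0.103/0.293)·ln[(0.103+0.293·1.99)/(0.103+0.293·0.878)] = 0.3515·ln(0.6861/0.3601) = 0.2266 mol/dm³.
C_S = (C_{A0}−C_A)−C_R = 0.8858 mol/dm³; S̃_{R/S} = 0.2266/0.8858 = 0.256.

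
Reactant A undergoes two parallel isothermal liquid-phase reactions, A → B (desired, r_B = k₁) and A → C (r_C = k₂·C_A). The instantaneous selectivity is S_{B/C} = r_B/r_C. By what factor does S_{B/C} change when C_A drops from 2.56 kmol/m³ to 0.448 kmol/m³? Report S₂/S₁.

S_{B/C} = (k₁/k₂)·C_A⁻¹, so S₂/S₁ = (C_{A,2}/C_{A,1})⁻¹.
= 2.56/0.448 = 5.71.
Selectivity toward B rises as C_A falls — low-concentration operation is favoured.

5.71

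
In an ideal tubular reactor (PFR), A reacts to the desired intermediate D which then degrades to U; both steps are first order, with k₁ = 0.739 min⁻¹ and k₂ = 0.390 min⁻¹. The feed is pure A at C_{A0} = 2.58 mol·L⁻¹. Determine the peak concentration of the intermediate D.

At the optimum, C_{D,max}/C_{A0} = (k₁/k₂)^[k₂/(k₂−k₁)].
= (0.739/0.390)^(0.390/(0.390−0.739)) = (1.895)^(-1.117) = 0.4896.
C_{D,max} = 0.4896×2.58 = 1.26 mol·L⁻¹.

1.26 mol·L⁻¹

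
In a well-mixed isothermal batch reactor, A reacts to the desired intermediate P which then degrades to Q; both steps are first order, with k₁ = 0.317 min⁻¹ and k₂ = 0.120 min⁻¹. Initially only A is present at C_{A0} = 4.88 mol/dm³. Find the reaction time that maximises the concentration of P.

4.93 min

For first-order series the maximum of C_P occurs at t_opt = ln(k₂/k₁)/(k₂−k₁).
= ln(0.120/0.317)/(0.120−0.317) = ln(0.3785)/-0.1970 = -0.9714/-0.1970 = 4.93 min.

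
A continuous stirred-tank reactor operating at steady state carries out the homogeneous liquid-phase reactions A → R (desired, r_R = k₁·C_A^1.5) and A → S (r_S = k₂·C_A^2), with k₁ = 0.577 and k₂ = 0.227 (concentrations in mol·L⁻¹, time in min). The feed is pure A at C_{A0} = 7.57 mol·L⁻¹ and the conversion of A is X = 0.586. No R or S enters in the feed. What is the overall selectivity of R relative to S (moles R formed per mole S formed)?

Exit C_A = C_{A0}(1−X) = 7.57×0.414 = 3.134 mol·L⁻¹.
A CSTR operates uniformly at the exit composition, giving r_R = 3.201 and r_S = 2.230 (each k·C_A^n at C_A = 3.134).
Overall selectivity = C_R/C_S = r_Rτ/(r_Sτ) = r_R/r_S = 1.44.

1.44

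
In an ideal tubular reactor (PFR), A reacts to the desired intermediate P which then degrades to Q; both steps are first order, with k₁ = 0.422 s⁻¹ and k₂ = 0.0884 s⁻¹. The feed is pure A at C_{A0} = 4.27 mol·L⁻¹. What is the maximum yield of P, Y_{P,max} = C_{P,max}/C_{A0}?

0.661

For a first-order series the maximum intermediate yield is C_{P,max}/C_{A0} = (k₁/k₂)^[k₂/(k₂−k₁)].
= (0.422/0.0884)^(0.0884/(0.0884−0.422)) = (4.774)^(-0.2650) = 0.6609.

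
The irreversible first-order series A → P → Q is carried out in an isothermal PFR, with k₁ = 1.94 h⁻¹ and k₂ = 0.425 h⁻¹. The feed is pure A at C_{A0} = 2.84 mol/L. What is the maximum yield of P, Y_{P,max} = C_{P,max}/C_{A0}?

0.653

Evaluating C_P at τ_opt = ln(k₂/k₁)/(k₂−k₁) gives C_{P,max}/C_{A0} = (k₁/k₂)^[k₂/(k₂−k₁)].
= (1.94/0.425)^(0.425/(0.425−1.94)) = (4.565)^(-0.2805) = 0.6532.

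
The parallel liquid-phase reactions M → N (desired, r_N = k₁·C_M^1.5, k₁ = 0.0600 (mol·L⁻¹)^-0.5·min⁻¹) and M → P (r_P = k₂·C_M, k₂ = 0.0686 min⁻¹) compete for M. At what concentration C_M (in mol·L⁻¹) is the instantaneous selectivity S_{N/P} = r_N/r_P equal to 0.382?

S_{N/P} = (k₁/k₂)·C_M^0.5 ⇒ C_M = (S·k₂/k₁)^(2).
= (0.382×0.0686/0.0600)^(2) = (0.4368)^(2) = 0.191 mol·L⁻¹.

0.191 mol·L⁻¹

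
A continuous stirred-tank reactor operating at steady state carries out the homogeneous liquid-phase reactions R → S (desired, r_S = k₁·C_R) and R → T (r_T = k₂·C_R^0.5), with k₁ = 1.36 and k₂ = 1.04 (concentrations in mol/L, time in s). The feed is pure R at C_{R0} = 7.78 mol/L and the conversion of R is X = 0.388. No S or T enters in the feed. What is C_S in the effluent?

2.24 mol/L

Exit C_R = C_{R0}(1−X) = 7.78×0.612 = 4.761 mol/L.
Rates in a CSTR are evaluated at the outlet concentration: r_S = 1.36×4.761 = 6.475, r_T = 1.04×4.761^0.5 = 2.269.
Fraction of consumed R going to S: r_S/(r_S+r_T) = 0.7405.
C_S = 0.7405·C_{R0}·X = 0.7405×7.78×0.388 = 2.24 mol/L.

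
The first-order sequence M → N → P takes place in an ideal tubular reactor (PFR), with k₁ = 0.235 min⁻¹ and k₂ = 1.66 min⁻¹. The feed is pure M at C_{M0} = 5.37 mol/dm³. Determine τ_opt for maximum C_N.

For first-order series the maximum of C_N occurs at τ_opt = ln(k₂/k₁)/(k₂−k₁).
= ln(1.66/0.235)/(1.66−0.235) = ln(7.064)/1.425 = 1.955/1.425 = 1.37 min.

1.37 min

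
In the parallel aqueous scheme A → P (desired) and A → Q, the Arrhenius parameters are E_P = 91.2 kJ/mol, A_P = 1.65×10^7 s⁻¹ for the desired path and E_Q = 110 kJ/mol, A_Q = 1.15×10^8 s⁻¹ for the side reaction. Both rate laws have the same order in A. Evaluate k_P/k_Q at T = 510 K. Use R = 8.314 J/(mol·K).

With equal orders, S_{P/Q} = k_P/k_Q = (A_P/A_Q)·exp[(E_Q−E_P)/(RT)].
(E_Q−E_P)/(RT) = (110−91.2)×10³/(8.314×510) = 18800/4240 = 4.434.
k_P/k_Q = (1.65×10^7/1.15×10^8)·exp(4.434) = 0.1435 × 84.25 = 12.1.

12.1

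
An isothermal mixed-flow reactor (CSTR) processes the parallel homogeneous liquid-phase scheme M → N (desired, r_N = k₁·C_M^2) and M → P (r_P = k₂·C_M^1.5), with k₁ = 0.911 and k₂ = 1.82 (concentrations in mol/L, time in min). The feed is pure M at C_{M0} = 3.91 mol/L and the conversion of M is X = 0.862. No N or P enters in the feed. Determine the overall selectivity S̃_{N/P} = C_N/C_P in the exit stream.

Exit C_M = C_{M0}(1−X) = 3.91×0.138 = 0.5396 mol/L.
A CSTR operates uniformly at the exit composition, giving r_N = 0.2652 and r_P = 0.7214 (each k·C_M^n at C_M = 0.5396).
Overall selectivity = C_N/C_P = r_Nτ/(r_Pτ) = r_N/r_P = 0.368.

0.368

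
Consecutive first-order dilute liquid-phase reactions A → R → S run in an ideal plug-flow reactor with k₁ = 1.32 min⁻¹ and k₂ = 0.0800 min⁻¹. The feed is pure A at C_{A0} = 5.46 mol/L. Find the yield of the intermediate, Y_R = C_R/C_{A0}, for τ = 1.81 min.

For first-order series with pure A initially, C_R(τ) = k₁C_{A0}/(k₂−k₁)·(e^(−k₁τ) − e^(−k₂τ)).
e^(−k₁τ) = e^(−1.32×1.81) = e^(−2.389) = 0.09170; e^(−k₂τ) = e^(−0.1448) = 0.8652.
C_R = 1.32×5.46/(0.0800−1.32) × (0.09170−0.8652) = (-5.812)×(-0.7735) = 4.496 mol/L.
Y_R = C_R/C_{A0} = 4.496/5.46 = 0.823.

0.823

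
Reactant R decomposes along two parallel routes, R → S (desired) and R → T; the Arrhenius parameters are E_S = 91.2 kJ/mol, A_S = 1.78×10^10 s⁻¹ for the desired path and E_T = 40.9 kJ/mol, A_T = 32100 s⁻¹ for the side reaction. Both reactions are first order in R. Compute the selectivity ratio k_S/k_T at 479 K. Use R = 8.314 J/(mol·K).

Since both paths have the same order in R, the concentration cancels and S_{S/T} = k_S/k_T = (A_S/A_T)·exp[(E_T−E_S)/(RT)].
(E_T−E_S)/(RT) = (40.9−91.2)×10³/(8.314×479) = -50300/3982 = -12.63.
k_S/k_T = (1.78×10^10/32100)·exp(-12.63) = 5.545×10^5 × 3.271×10^-6 = 1.81.

1.81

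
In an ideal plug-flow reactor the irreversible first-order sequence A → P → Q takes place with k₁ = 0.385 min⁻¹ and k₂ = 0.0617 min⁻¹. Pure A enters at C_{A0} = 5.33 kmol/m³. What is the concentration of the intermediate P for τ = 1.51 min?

2.23 kmol/m³

Solving the coupled first-order balances gives C_P(τ) = [k₁/(k₂−k₁)]·C_{A0}·(e^(−k₁τ) − e^(−k₂τ)).
e^(−k₁τ) = e^(−0.385×1.51) = e^(−0.5814) = 0.5591; e^(−k₂τ) = e^(−0.09317) = 0.9110.
C_P = 0.385×5.33/(0.0617−0.385) × (0.5591−0.9110) = (-6.347)×(-0.3519) = 2.234 kmol/m³.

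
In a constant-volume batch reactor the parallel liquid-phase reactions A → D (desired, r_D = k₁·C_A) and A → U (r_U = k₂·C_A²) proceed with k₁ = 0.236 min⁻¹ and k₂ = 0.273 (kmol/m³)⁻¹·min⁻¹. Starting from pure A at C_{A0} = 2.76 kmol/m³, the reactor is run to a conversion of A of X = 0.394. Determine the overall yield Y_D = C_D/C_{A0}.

0.112

C_A = C_{A0}(1−X) = 1.673 kmol/m³.
Along a PFR/batch, dC_D/dC_A = −r_D/(r_D+r_U) = −k₁/(k₁+k₂·C_A).
Integrating from C_{A0} to C_A: C_D = (0.236/0.273)·ln[(0.236+0.273·2.76)/(0.236+0.273·1.67)] = 0.8645·ln(0.9895/0.6926) = 0.3084 kmol/m³.
Y_D = C_D/C_{A0} = 0.3084/2.76 = 0.112.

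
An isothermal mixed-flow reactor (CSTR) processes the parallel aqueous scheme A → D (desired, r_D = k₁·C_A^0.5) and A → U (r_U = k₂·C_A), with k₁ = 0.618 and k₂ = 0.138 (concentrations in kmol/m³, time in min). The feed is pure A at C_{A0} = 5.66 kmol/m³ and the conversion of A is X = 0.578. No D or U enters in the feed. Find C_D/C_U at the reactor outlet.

Exit C_A = C_{A0}(1−X) = 5.66×0.422 = 2.389 kmol/m³.
Rates in a CSTR are evaluated at the outlet concentration: r_D = 0.618×2.389^0.5 = 0.9551, r_U = 0.138×2.389 = 0.3296.
Overall selectivity = C_D/C_U = r_Dτ/(r_Uτ) = r_D/r_U = 2.90.

2.90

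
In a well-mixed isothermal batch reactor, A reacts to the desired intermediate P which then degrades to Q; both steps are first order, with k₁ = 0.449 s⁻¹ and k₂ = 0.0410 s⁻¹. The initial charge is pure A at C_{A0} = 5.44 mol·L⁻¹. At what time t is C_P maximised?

The intermediate peaks when r₁ = r₂, i.e. k₁e^(−k₁t) = k₂e^(−k₂t), giving t_opt = ln(k₂/k₁)/(k₂−k₁).
= ln(0.0410/0.449)/(0.0410−0.449) = ln(0.09131)/-0.4080 = -2.393/-0.4080 = 5.87 s.

5.87 s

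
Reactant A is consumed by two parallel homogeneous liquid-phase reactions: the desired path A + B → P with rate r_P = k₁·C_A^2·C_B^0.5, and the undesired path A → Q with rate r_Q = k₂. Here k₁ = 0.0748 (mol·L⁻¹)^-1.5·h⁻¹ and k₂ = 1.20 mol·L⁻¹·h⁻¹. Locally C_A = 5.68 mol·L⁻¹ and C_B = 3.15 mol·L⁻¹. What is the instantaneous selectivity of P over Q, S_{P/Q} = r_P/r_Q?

S_{P/Q} = r_P/r_Q = (k₁·C_A^2·C_B^0.5)/(k₂) = (k₁/k₂)·C_A^2·C_B^0.5.
= (0.0748×5.680^2×3.150^0.5) / (1.20) = 4.283/1.200 = 3.57.
Since the desired path is higher order in A, keeping C_A high (PFR or concentrated feed) favours P.

3.57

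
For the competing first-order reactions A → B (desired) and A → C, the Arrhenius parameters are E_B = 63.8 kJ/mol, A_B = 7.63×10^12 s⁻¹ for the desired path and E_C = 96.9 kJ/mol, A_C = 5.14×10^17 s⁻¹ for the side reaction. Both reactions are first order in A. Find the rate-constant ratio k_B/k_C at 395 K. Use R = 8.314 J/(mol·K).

k_B/k_C = (A_B/A_C)·exp[−(E_B−E_C)/(RT)] = (A_B/A_C)·exp[(E_C−E_B)/(RT)].
(E_C−E_B)/(RT) = (96.9−63.8)×10³/(8.314×395) = 33100/3284 = 10.08.
k_B/k_C = (7.63×10^12/5.14×10^17)·exp(10.08) = 1.484×10^-5 × 23839 = 0.354.

0.354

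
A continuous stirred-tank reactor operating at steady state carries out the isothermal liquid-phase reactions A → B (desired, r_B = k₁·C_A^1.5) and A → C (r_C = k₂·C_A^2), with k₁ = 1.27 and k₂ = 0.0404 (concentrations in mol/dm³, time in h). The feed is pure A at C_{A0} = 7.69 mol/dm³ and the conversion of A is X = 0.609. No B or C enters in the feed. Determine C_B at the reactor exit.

4.44 mol/dm³

Exit C_A = C_{A0}(1−X) = 7.69×0.391 = 3.007 mol/dm³.
Rates in a CSTR are evaluated at the outlet concentration: r_B = 1.27×3.007^1.5 = 6.622, r_C = 0.0404×3.007^2 = 0.3652.
Fraction of consumed A going to B: r_B/(r_B+r_C) = 0.9477.
C_B = 0.9477·C_{A0}·X = 0.9477×7.69×0.609 = 4.44 mol/dm³.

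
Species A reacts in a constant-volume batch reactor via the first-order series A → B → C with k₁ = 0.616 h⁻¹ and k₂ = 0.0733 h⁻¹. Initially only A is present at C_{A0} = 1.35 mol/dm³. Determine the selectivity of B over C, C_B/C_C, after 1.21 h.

The intermediate concentration in a first-order A→B→C sequence is C_B = k₁C_{A0}(e^(−k₁t) − e^(−k₂t))/(k₂−k₁).
e^(−k₁t) = e^(−0.616×1.21) = e^(−0.7454) = 0.4746; e^(−k₂t) = e^(−0.08869) = 0.9151.
C_B = 0.616×1.35/(0.0733−0.616) × (0.4746−0.9151) = (-1.532)×(-0.4406) = 0.6751 mol/dm³.
C_A = C_{A0}e^(−k₁t) = 0.6407 mol/dm³, so C_C = C_{A0}−C_A−C_B = 0.03425 mol/dm³; C_B/C_C = 19.7.

19.7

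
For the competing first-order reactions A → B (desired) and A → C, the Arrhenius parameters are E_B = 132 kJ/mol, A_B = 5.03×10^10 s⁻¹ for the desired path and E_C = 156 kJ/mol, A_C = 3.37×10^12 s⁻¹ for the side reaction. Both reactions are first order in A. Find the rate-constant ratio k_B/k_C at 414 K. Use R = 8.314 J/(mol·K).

15.9

k_B/k_C = (A_B/A_C)·exp[−(E_B−E_C)/(RT)] = (A_B/A_C)·exp[(E_C−E_B)/(RT)].
(E_C−E_B)/(RT) = (156−132)×10³/(8.314×414) = 24000/3442 = 6.973.
k_B/k_C = (5.03×10^10/3.37×10^12)·exp(6.973) = 0.01493 × 1067 = 15.9.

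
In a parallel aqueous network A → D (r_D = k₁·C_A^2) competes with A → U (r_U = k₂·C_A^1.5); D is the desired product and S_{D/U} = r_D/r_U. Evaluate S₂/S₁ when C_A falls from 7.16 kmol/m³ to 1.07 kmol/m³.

S_{D/U} = (k₁/k₂)·C_A^0.5, so S₂/S₁ = (C_{A,2}/C_{A,1})^0.5.
= (1.07/7.16)^0.5 = (0.1494)^0.5 = 0.387.
Selectivity toward D falls as C_A falls — high-concentration operation is favoured.

0.387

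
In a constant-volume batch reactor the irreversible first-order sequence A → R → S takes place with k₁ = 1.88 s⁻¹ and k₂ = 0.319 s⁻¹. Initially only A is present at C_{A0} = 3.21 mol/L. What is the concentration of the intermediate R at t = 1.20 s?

2.23 mol/L

The intermediate concentration in a first-order A→B→C sequence is C_R = k₁C_{A0}(e^(−k₁t) − e^(−k₂t))/(k₂−k₁).
e^(−k₁t) = e^(−1.88×1.20) = e^(−2.256) = 0.1048; e^(−k₂t) = e^(−0.3828) = 0.6819.
C_R = 1.88×3.21/(0.319−1.88) × (0.1048−0.6819) = (-3.866)×(-0.5772) = 2.231 mol/L.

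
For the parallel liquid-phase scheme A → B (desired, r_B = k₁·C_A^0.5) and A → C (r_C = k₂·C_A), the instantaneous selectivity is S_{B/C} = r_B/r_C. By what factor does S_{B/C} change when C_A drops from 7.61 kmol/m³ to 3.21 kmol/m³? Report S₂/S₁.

1.54

S_{B/C} = (k₁/k₂)·C_A^-0.5, so S₂/S₁ = (C_{A,2}/C_{A,1})^-0.5.
= (3.21/7.61)^(-0.5) = (0.4218)^(-0.5) = 1.54.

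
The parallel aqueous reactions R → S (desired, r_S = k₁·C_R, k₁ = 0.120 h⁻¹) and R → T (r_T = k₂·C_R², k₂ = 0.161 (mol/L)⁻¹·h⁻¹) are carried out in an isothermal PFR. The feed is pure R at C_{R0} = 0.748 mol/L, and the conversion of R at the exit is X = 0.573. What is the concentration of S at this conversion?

C_R = C_{R0}(1−X) = 0.3194 mol/L.
Along a PFR/batch, dC_S/dC_R = −r_S/(r_S+r_T) = −k₁/(k₁+k₂·C_R).
Integrating from C_{R0} to C_R: C_S = (0.120/0.161)·ln[(0.120+0.161·0.748)/(0.120+0.161·0.319)] = 0.7453·ln(0.2404/0.1714) = 0.2521 mol/L.

0.252 mol/L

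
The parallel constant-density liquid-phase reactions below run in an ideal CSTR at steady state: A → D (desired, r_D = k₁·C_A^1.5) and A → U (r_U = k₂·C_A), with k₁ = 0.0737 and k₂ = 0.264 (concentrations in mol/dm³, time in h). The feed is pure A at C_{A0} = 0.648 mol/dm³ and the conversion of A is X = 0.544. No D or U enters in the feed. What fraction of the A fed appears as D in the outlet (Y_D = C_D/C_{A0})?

Exit C_A = C_{A0}(1−X) = 0.648×0.456 = 0.2955 mol/dm³.
In a CSTR the entire volume is at exit conditions, so r_D = 0.0737×0.2955^1.5 = 0.01184 and r_U = 0.264×0.2955 = 0.07801.
Fraction of consumed A going to D: r_D/(r_D+r_U) = 0.1318.
C_D = 0.1318·C_{A0}·X = 0.1318×0.648×0.544 = 0.0464 mol/dm³; Y_D = C_D/C_{A0} = 0.0717.

0.0717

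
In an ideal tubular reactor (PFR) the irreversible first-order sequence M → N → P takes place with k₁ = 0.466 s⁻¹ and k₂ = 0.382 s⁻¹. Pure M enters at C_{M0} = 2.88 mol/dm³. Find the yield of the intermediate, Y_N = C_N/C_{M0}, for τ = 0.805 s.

For first-order series with pure M initially, C_N(τ) = k₁C_{M0}/(k₂−k₁)·(e^(−k₁τ) − e^(−k₂τ)).
e^(−k₁τ) = e^(−0.466×0.805) = e^(−0.3751) = 0.6872; e^(−k₂τ) = e^(−0.3075) = 0.7353.
C_N = 0.466×2.88/(0.382−0.466) × (0.6872−0.7353) = (-15.98)×(-0.04808) = 0.7681 mol/dm³.
Y_N = C_N/C_{M0} = 0.7681/2.88 = 0.267.

0.267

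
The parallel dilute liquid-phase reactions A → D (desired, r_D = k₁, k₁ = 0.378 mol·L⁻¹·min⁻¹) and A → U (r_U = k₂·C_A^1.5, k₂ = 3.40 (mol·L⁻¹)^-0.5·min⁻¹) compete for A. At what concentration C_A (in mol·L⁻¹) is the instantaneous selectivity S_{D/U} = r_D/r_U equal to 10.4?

0.0485 mol·L⁻¹

S_{D/U} = (k₁/k₂)·C_A^-1.5 ⇒ C_A = (S·k₂/k₁)^(1/(-1.5)).
= (10.4×3.40/0.378)^(-0.6667) = (93.54)^(-0.6667) = 0.0485 mol·L⁻¹.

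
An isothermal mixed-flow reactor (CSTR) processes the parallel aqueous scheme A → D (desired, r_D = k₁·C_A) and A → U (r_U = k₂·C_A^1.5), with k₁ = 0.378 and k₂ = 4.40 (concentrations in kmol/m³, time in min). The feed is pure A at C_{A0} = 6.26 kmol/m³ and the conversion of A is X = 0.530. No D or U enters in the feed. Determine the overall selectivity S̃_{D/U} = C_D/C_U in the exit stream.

Exit C_A = C_{A0}(1−X) = 6.26×0.470 = 2.942 kmol/m³.
In a CSTR the entire volume is at exit conditions, so r_D = 0.378×2.942 = 1.112 and r_U = 4.40×2.942^1.5 = 22.21.
Overall selectivity = C_D/C_U = r_Dτ/(r_Uτ) = r_D/r_U = 0.0501.

0.0501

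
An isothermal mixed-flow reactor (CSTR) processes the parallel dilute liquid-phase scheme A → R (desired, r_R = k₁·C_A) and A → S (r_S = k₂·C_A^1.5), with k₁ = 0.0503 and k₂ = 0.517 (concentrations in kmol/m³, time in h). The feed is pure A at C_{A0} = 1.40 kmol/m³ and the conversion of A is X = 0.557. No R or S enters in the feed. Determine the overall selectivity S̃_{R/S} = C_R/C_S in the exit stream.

0.124

Exit C_A = C_{A0}(1−X) = 1.40×0.443 = 0.6202 kmol/m³.
A CSTR operates uniformly at the exit composition, giving r_R = 0.03120 and r_S = 0.2525 (each k·C_A^n at C_A = 0.6202).
Overall selectivity = C_R/C_S = r_Rτ/(r_Sτ) = r_R/r_S = 0.124.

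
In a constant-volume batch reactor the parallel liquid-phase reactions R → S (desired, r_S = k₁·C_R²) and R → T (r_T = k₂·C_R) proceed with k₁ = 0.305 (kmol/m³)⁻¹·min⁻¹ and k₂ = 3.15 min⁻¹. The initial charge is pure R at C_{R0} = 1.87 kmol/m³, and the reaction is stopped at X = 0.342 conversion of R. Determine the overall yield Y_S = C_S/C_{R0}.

0.0446

C_R = C_{R0}(1−X) = 1.230 kmol/m³.
Along a PFR/batch, dC_T/dC_R = −r_T/(r_S+r_T) = −k₂/(k₂+k₁·C_R).
Integrating from C_{R0} to C_R: C_T = (3.15/0.305)·ln[(3.15+0.305·1.87)/(3.15+0.305·1.23)] = 10.33·ln(3.720/3.525) = 0.5562 kmol/m³.
Then C_S = (C_{R0}−C_R) − C_T = 0.6395 − 0.5562 = 0.08333 kmol/m³.
Y_S = C_S/C_{R0} = 0.08333/1.87 = 0.0446.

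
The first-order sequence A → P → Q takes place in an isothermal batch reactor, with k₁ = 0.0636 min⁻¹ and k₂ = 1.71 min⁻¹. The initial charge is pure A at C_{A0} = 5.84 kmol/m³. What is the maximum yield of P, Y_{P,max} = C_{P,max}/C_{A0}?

0.0328

At the optimum, C_{P,max}/C_{A0} = (k₁/k₂)^[k₂/(k₂−k₁)].
= (0.0636/1.71)^(1.71/(1.71−0.0636)) = (0.03719)^(1.039) = 0.03275.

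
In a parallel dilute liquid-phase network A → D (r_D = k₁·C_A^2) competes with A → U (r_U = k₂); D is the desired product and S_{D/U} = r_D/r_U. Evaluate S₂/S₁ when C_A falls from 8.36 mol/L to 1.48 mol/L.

0.0313

S_{D/U} = (k₁/k₂)·C_A^2, so S₂/S₁ = (C_{A,2}/C_{A,1})^2.
= (1.48/8.36)^2 = (0.1770)^2 = 0.0313.
Selectivity toward D falls as C_A falls — high-concentration operation is favoured.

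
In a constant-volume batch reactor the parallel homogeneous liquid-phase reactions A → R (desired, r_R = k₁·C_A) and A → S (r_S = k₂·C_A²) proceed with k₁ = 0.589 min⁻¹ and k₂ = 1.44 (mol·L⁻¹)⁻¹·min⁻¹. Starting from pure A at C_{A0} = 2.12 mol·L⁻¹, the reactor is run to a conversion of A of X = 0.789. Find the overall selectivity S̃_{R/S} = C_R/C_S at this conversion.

0.360

C_A = C_{A0}(1−X) = 0.4473 mol·L⁻¹.
Along a PFR/batch, dC_R/dC_A = −r_R/(r_R+r_S) = −k₁/(k₁+k₂·C_A).
Integrating from C_{A0} to C_A: C_R = (0.589/1.44)·ln[(0.589+1.44·2.12)/(0.589+1.44·0.447)] = 0.4090·ln(3.642/1.233) = 0.4429 mol·L⁻¹.
C_S = (C_{A0}−C_A)−C_R = 1.230 mol·L⁻¹; S̃_{R/S} = 0.4429/1.230 = 0.360.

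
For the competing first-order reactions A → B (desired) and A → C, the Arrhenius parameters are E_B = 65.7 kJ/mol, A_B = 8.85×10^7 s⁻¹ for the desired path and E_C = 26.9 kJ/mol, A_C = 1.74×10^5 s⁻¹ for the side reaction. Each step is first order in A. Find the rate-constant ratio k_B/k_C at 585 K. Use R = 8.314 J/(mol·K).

Since both paths have the same order in A, the concentration cancels and S_{B/C} = k_B/k_C = (A_B/A_C)·exp[(E_C−E_B)/(RT)].
(E_C−E_B)/(RT) = (26.9−65.7)×10³/(8.314×585) = -38800/4864 = -7.977.
k_B/k_C = (8.85×10^7/1.74×10^5)·exp(-7.977) = 508.6 × 3.431×10^-4 = 0.175.
Since E_B > E_C, raising the temperature improves selectivity toward B.

0.175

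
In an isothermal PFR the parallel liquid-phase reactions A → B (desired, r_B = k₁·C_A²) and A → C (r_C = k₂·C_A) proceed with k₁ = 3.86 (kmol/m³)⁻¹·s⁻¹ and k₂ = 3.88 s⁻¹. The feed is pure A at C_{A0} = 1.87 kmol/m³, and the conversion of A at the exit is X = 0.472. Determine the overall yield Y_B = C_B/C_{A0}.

C_A = C_{A0}(1−X) = 0.9874 kmol/m³.
Along a PFR/batch, dC_C/dC_A = −r_C/(r_B+r_C) = −k₂/(k₂+k₁·C_A).
Integrating from C_{A0} to C_A: C_C = (3.88/3.86)·ln[(3.88+3.86·1.87)/(3.88+3.86·0.987)] = 1.005·ln(11.10/7.691) = 0.3686 kmol/m³.
Then C_B = (C_{A0}−C_A) − C_C = 0.8826 − 0.3686 = 0.5140 kmol/m³.
Y_B = C_B/C_{A0} = 0.5140/1.87 = 0.275.

0.275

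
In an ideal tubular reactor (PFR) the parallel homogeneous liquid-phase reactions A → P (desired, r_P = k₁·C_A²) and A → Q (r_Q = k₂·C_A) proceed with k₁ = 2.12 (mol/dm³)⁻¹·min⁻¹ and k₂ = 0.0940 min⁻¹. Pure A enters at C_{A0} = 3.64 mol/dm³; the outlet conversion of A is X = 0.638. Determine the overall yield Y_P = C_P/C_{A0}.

C_A = C_{A0}(1−X) = 1.318 mol/dm³.
Along a PFR/batch, dC_Q/dC_A = −r_Q/(r_P+r_Q) = −k₂/(k₂+k₁·C_A).
Integrating from C_{A0} to C_A: C_Q = (0.0940/2.12)·ln[(0.0940+2.12·3.64)/(0.0940+2.12·1.32)] = 0.04434·ln(7.811/2.887) = 0.04412 mol/dm³.
Then C_P = (C_{A0}−C_A) − C_Q = 2.322 − 0.04412 = 2.278 mol/dm³.
Y_P = C_P/C_{A0} = 2.278/3.64 = 0.626.

0.626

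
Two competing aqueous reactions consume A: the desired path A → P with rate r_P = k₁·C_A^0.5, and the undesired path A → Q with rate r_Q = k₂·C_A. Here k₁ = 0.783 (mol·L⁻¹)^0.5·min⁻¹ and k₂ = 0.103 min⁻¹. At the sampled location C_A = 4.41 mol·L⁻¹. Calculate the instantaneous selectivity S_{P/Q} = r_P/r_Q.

S_{P/Q} = r_P/r_Q = (k₁·C_A^0.5)/(k₂·C_A) = (k₁/k₂)·C_A^-0.5.
= (0.783×4.410^0.5) / (0.103×4.410) = 1.644/0.4542 = 3.62.

3.62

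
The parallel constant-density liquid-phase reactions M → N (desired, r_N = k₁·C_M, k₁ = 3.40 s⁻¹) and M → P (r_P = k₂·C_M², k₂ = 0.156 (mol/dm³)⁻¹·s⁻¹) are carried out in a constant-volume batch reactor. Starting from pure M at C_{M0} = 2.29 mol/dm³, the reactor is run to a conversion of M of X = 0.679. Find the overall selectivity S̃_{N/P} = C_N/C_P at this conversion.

14.5

C_M = C_{M0}(1−X) = 0.7351 mol/dm³.
Along a PFR/batch, dC_N/dC_M = −r_N/(r_N+r_P) = −k₁/(k₁+k₂·C_M).
Integrating from C_{M0} to C_M: C_N = (3.40/0.156)·ln[(3.40+0.156·2.29)/(3.40+0.156·0.735)] = 21.79·ln(3.757/3.515) = 1.455 mol/dm³.
C_P = (C_{M0}−C_M)−C_N = 0.1004 mol/dm³; S̃_{N/P} = 1.455/0.1004 = 14.5.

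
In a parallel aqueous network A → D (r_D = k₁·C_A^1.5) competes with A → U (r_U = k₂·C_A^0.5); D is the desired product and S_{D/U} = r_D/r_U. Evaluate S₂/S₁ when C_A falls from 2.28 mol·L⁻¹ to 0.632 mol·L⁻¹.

0.277

S_{D/U} = (k₁/k₂)·C_A, so S₂/S₁ = (C_{A,2}/C_{A,1}).
= 0.632/2.28 = 0.277.
Selectivity toward D falls as C_A falls — high-concentration operation is favoured.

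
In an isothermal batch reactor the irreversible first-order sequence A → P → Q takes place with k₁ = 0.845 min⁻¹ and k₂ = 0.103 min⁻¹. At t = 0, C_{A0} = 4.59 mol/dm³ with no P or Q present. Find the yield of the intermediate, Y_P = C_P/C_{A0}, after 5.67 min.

For first-order series with pure A initially, C_P(t) = k₁C_{A0}/(k₂−k₁)·(e^(−k₁t) − e^(−k₂t)).
e^(−k₁t) = e^(−0.845×5.67) = e^(−4.791) = 0.008303; e^(−k₂t) = e^(−0.5840) = 0.5577.
C_P = 0.845×4.59/(0.103−0.845) × (0.008303−0.5577) = (-5.227)×(-0.5494) = 2.872 mol/dm³.
Y_P = C_P/C_{A0} = 2.872/4.59 = 0.626.

0.626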